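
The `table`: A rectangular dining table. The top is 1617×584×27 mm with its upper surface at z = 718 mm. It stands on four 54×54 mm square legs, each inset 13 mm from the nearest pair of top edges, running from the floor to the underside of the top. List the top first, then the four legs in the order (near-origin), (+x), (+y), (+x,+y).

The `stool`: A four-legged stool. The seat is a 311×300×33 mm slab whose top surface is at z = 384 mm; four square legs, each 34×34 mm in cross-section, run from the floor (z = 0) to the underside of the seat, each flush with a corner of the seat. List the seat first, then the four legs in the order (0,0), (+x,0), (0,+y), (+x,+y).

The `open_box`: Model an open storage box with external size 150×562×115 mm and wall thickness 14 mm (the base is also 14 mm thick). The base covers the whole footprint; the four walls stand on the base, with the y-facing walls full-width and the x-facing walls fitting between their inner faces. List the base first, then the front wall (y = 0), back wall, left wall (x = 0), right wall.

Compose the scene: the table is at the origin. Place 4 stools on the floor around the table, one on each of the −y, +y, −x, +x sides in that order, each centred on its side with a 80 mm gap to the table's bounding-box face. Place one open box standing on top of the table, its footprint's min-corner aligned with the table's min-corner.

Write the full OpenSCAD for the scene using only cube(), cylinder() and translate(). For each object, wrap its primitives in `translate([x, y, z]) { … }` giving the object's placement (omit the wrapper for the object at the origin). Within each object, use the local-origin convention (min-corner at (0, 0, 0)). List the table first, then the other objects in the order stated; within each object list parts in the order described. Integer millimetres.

translate([0, 0, 691]) cube([1617, 584, 27]);
translate([13, 13, 0]) cube([54, 54, 691]);
translate([1550, 13, 0]) cube([54, 54, 691]);
translate([13, 517, 0]) cube([54, 54, 691]);
translate([1550, 517, 0]) cube([54, 54, 691]);
translate([653, -380, 0]) {
  translate([0, 0, 351]) cube([311, 300, 33]);
  cube([34, 34, 351]);
  translate([277, 0, 0]) cube([34, 34, 351]);
  translate([0, 266, 0]) cube([34, 34, 351]);
  translate([277, 266, 0]) cube([34, 34, 351]);
}
translate([653, 664, 0]) {
  translate([0, 0, 351]) cube([311, 300, 33]);
  cube([34, 34, 351]);
  translate([277, 0, 0]) cube([34, 34, 351]);
  translate([0, 266, 0]) cube([34, 34, 351]);
  translate([277, 266, 0]) cube([34, 34, 351]);
}
translate([-391, 142, 0]) {
  translate([0, 0, 351]) cube([311, 300, 33]);
  cube([34, 34, 351]);
  translate([277, 0, 0]) cube([34, 34, 351]);
  translate([0, 266, 0]) cube([34, 34, 351]);
  translate([277, 266, 0]) cube([34, 34, 351]);
}
translate([1697, 142, 0]) {
  translate([0, 0, 351]) cube([311, 300, 33]);
  cube([34, 34, 351]);
  translate([277, 0, 0]) cube([34, 34, 351]);
  translate([0, 266, 0]) cube([34, 34, 351]);
  translate([277, 266, 0]) cube([34, 34, 351]);
}
translate([0, 0, 718]) {
  cube([150, 562, 14]);
  translate([0, 0, 14]) cube([150, 14, 101]);
  translate([0, 548, 14]) cube([150, 14, 101]);
  translate([0, 14, 14]) cube([14, 534, 101]);
  translate([136, 14, 14]) cube([14, 534, 101]);
}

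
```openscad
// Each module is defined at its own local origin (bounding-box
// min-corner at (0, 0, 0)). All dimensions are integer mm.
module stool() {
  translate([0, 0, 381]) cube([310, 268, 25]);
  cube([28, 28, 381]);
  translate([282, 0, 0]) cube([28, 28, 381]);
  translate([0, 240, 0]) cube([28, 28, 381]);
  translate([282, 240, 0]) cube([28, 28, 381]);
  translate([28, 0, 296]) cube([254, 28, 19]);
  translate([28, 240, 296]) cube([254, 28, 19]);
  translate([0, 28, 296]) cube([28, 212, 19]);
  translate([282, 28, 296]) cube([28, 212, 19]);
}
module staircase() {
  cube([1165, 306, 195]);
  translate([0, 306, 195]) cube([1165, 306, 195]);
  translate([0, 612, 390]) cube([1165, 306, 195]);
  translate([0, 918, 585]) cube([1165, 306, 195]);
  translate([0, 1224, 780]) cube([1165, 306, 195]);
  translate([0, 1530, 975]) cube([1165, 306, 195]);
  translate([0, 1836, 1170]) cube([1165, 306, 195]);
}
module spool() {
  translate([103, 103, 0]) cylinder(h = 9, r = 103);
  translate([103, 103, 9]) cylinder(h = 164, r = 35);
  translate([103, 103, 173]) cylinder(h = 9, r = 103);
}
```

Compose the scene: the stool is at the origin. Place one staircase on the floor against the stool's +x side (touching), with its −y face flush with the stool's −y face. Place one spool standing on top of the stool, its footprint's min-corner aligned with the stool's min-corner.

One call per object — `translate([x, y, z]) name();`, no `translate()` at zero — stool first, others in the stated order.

stool();
translate([310, 0, 0]) staircase();
translate([0, 0, 406]) spool();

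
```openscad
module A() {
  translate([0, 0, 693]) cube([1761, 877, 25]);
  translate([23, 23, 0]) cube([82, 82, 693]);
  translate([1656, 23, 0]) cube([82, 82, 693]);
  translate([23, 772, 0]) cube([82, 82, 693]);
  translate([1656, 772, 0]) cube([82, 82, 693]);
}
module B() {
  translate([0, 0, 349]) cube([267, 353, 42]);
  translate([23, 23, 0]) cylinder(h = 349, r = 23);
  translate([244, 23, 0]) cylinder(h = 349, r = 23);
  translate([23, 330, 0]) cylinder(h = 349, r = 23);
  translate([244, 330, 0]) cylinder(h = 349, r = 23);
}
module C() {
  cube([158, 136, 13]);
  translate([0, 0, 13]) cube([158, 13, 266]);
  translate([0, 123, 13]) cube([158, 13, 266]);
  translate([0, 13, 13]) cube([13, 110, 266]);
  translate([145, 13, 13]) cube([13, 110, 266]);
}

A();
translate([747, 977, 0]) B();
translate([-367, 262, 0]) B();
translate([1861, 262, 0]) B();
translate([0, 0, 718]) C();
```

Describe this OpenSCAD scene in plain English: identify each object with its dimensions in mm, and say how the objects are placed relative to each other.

A is a table: top 1761 mm (x) × 877 mm (y), 25 mm thick, upper face at z = 718 mm, on four 82×82 mm square legs, each inset 23 mm from the nearest pair of top edges, running from z = 0 to the bottom of the top.

B is a simple wooden stool: a rectangular seat 267 mm (x) by 353 mm (y), 42 mm thick, top face at z = 391 mm, on four round legs, each 46 mm in diameter. The legs rest on z = 0, each leg's axis is inset half a diameter from the nearest pair of seat edges (so the leg's bounding box is flush with the corner).

C is an open-topped rectangular box: outside dimensions 158×136×279 mm, with a uniform wall and base thickness of 13 mm. The base is a full 158×136 slab on the floor; four walls sit on top of the base. The front and back walls (the −y and +y sides) span the full width; the two side walls fit between them.

Three stools sit around the table at the +y, −x, +x sides. The open box is on top of the table.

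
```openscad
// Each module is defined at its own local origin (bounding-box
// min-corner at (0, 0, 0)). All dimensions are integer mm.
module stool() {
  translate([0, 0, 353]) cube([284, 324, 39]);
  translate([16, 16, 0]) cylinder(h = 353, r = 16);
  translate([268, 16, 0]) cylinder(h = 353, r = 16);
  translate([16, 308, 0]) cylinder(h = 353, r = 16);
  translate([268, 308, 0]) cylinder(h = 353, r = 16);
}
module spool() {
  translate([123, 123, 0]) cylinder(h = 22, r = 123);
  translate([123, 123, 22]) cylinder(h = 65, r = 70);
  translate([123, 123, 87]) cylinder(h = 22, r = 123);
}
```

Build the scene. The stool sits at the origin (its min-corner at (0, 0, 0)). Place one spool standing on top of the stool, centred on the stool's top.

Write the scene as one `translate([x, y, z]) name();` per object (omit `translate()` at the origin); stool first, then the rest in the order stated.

stool();
translate([19, 39, 392]) spool();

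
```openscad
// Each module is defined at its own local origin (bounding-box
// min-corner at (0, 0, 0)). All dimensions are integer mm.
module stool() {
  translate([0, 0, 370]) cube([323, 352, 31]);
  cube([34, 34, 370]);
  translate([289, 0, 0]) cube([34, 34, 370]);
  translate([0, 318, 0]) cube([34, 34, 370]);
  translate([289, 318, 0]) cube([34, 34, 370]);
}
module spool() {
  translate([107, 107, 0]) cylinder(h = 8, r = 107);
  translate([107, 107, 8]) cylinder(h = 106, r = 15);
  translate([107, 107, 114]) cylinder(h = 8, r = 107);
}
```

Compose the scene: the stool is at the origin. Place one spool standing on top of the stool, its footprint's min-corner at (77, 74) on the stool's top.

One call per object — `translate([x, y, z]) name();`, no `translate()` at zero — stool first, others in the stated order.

stool();
translate([77, 74, 401]) spool();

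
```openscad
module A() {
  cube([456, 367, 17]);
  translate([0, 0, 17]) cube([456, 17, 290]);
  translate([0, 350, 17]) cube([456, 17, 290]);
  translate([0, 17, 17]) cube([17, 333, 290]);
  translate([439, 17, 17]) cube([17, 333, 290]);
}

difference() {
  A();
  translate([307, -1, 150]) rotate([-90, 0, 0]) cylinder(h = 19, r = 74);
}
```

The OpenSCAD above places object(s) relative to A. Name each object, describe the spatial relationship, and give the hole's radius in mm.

A is an open box. The open box has a circular hole through its front wall. The hole's radius is 74 mm.

The subtracted cylinder has r = 74 mm.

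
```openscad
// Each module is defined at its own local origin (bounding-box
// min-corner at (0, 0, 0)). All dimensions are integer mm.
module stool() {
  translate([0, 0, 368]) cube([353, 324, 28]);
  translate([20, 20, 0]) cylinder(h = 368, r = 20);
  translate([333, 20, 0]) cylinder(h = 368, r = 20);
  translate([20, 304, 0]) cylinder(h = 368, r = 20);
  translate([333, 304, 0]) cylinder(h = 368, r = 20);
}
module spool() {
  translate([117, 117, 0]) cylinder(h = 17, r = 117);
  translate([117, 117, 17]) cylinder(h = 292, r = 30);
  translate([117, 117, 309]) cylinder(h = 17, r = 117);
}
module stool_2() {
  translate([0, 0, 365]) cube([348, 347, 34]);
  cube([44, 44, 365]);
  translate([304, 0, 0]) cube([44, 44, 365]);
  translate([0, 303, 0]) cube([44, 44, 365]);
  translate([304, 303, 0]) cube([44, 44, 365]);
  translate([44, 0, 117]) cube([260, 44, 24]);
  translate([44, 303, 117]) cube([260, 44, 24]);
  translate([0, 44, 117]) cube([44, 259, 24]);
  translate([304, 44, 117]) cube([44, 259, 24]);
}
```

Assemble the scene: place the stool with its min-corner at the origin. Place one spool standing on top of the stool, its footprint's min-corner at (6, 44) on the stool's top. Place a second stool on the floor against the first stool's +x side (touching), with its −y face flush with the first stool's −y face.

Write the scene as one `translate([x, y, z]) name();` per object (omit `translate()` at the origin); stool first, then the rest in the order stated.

stool();
translate([6, 44, 396]) spool();
translate([353, 0, 0]) stool_2();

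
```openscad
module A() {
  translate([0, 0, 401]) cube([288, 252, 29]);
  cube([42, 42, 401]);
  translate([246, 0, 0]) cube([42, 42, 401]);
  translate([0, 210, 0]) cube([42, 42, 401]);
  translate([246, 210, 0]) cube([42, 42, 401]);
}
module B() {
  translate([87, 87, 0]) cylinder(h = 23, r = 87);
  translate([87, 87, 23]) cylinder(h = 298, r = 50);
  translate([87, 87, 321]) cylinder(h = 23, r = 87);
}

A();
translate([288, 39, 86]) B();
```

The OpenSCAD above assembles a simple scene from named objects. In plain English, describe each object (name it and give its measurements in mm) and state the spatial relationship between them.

A is a four-legged stool. The seat is 288×252 mm, 29 mm thick, top at z = 430 mm. It stands on four square legs, each 42×42 mm in cross-section, from z = 0 to the seat underside, each flush with a corner of the seat.

B is a spool: two coaxial disc flanges of radius 87 mm and thickness 23 mm, joined by a core cylinder of radius 50 mm and height 298 mm. The lower flange rests on z = 0 and the three cylinders share a vertical axis.

The spool is beside the stool with their tops flush at z = 430.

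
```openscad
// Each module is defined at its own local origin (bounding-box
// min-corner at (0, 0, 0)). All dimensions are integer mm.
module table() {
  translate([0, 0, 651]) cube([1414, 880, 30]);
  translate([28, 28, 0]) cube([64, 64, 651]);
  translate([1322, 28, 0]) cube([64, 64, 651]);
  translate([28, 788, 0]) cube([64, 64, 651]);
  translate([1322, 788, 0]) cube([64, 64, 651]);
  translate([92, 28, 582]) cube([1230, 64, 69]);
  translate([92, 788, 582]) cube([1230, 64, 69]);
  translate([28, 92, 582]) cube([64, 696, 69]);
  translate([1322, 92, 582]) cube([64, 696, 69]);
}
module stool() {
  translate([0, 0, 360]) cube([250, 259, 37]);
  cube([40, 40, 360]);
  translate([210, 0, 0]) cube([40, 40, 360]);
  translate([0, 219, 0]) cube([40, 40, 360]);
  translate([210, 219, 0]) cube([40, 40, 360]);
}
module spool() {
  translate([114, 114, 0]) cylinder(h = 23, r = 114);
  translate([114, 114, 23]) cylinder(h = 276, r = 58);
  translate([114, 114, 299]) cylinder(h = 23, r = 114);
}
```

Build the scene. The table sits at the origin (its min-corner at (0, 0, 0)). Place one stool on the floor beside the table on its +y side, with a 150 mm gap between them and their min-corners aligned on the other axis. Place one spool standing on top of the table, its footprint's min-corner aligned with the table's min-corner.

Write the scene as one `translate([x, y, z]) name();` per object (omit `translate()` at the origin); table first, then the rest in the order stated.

table();
translate([0, 1030, 0]) stool();
translate([0, 0, 681]) spool();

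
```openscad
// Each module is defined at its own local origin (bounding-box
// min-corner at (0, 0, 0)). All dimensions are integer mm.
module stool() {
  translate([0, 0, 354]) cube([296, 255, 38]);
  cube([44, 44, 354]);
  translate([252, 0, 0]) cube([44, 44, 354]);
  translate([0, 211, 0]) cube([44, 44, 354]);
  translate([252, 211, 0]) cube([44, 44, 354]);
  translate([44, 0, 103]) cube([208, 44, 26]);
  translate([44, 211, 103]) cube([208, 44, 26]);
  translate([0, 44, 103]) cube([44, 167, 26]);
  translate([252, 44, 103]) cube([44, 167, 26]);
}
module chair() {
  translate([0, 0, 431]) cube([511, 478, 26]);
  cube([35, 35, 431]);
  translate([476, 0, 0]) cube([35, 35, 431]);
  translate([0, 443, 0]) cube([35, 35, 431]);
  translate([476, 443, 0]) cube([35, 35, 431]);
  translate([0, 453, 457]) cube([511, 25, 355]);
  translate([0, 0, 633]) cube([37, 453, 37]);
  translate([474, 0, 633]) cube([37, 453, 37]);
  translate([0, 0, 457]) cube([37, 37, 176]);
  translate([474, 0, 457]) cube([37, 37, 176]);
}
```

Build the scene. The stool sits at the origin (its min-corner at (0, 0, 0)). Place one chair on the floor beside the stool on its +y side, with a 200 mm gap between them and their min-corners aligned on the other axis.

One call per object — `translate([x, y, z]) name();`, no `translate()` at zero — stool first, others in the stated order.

stool();
translate([0, 455, 0]) chair();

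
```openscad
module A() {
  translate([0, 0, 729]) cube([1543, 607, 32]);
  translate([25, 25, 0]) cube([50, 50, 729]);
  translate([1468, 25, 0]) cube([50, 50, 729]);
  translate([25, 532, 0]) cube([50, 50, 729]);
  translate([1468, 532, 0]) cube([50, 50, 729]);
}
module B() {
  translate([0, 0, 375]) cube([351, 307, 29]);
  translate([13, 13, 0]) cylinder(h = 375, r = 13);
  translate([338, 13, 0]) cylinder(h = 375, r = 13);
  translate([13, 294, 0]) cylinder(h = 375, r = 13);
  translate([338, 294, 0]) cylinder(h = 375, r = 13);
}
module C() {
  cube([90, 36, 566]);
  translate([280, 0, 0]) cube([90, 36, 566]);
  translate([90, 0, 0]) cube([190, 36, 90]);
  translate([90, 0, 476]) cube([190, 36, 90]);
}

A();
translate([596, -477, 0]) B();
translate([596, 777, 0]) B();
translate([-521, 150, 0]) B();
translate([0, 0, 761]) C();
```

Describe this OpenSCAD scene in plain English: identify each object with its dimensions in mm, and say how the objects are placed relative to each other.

A is a rectangular dining table. The top is 1543×607×32 mm with its upper surface at z = 761 mm. It stands on four 50×50 mm square legs, each inset 25 mm from the nearest pair of top edges, running from the floor to the underside of the top.

B is a simple wooden stool: a rectangular seat 351 mm (x) by 307 mm (y), 29 mm thick, top face at z = 404 mm, on four round legs, each 26 mm in diameter. The legs rest on z = 0, each leg's axis is inset half a diameter from the nearest pair of seat edges (so the leg's bounding box is flush with the corner).

C is a rectangular picture frame lying in the x–z plane (depth along y). The opening is 190 mm wide (x) by 386 mm tall (z), surrounded by a border 90 mm wide on all four sides. The frame is 36 mm deep and is made of two full-height vertical stiles with two horizontal rails fitted between them.

Three stools sit around the table at the −y, +y, −x sides. The picture frame is on top of the table.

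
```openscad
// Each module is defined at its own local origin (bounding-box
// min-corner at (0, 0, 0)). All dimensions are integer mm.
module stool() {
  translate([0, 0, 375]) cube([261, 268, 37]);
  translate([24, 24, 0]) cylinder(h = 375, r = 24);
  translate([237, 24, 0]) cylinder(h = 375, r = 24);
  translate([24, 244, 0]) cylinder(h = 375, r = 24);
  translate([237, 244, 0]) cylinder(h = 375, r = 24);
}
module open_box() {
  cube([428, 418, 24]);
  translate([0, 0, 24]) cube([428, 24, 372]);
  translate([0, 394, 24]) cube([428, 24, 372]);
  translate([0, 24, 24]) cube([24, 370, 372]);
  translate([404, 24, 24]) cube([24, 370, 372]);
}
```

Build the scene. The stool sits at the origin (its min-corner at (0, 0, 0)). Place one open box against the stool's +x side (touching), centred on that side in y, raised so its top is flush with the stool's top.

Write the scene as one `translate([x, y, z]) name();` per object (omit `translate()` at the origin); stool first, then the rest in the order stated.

stool();
translate([261, -75, 16]) open_box();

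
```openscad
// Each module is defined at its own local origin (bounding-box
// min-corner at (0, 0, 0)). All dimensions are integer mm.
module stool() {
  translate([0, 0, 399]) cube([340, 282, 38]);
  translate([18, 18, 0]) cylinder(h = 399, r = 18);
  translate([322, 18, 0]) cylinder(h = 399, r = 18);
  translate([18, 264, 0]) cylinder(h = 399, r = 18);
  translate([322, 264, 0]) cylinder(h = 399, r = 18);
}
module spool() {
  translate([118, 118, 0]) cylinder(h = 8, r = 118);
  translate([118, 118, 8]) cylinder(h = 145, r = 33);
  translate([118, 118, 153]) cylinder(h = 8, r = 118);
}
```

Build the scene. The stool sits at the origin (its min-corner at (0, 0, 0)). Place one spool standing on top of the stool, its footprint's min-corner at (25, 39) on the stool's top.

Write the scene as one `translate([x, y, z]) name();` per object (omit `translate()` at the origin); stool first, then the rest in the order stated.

stool();
translate([25, 39, 437]) spool();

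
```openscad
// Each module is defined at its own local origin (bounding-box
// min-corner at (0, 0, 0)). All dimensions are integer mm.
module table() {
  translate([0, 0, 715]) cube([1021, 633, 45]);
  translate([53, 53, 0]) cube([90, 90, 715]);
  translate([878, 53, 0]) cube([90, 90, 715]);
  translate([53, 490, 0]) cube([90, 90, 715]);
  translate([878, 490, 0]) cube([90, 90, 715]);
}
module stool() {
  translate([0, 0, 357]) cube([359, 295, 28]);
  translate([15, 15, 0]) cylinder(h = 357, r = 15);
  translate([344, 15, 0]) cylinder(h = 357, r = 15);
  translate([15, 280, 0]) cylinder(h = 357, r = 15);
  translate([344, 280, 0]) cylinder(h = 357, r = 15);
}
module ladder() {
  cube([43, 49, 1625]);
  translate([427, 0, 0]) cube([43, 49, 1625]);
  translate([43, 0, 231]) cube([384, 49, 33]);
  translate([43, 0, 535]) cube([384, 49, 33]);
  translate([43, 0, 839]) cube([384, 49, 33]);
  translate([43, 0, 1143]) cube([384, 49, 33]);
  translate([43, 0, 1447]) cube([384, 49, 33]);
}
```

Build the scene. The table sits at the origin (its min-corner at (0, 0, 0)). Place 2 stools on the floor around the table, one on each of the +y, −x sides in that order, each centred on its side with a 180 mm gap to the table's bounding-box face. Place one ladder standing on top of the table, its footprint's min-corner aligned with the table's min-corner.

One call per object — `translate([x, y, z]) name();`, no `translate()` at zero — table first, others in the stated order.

table();
translate([331, 813, 0]) stool();
translate([-539, 169, 0]) stool();
translate([0, 0, 760]) ladder();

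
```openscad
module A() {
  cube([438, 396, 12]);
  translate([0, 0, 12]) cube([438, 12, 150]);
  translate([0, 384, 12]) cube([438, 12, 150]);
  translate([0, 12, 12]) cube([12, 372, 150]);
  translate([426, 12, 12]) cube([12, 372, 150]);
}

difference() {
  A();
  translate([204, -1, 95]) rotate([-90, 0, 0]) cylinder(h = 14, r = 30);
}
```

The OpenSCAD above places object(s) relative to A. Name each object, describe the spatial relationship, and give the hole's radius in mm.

A is an open box. The open box has a circular hole through its front wall. The hole's radius is 30 mm.

The subtracted cylinder has r = 30 mm.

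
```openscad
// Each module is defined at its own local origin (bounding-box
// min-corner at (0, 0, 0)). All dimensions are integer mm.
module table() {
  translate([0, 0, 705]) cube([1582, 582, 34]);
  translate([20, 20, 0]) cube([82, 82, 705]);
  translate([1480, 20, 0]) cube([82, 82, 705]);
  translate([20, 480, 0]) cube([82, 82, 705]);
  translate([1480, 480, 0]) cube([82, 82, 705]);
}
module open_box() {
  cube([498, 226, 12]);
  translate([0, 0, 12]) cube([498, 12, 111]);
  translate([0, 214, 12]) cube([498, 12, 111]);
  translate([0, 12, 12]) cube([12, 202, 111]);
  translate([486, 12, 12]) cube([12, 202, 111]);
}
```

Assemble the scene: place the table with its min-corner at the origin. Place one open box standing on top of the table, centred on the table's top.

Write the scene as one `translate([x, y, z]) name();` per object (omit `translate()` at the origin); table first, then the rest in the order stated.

table();
translate([542, 178, 739]) open_box();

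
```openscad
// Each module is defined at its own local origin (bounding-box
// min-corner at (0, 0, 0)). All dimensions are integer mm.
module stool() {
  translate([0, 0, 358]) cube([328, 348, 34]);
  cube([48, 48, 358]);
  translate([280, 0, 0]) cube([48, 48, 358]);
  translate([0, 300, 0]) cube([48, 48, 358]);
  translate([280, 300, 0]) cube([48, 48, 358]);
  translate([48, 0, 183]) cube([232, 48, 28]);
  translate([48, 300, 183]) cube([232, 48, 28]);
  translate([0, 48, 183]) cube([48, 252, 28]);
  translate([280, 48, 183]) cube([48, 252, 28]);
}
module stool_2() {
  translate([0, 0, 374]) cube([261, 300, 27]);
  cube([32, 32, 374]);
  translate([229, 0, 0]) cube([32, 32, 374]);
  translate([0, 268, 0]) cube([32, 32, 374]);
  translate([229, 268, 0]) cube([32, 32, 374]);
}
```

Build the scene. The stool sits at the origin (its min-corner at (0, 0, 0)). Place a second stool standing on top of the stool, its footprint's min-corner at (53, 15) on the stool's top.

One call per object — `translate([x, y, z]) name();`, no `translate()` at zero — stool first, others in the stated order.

stool();
translate([53, 15, 392]) stool_2();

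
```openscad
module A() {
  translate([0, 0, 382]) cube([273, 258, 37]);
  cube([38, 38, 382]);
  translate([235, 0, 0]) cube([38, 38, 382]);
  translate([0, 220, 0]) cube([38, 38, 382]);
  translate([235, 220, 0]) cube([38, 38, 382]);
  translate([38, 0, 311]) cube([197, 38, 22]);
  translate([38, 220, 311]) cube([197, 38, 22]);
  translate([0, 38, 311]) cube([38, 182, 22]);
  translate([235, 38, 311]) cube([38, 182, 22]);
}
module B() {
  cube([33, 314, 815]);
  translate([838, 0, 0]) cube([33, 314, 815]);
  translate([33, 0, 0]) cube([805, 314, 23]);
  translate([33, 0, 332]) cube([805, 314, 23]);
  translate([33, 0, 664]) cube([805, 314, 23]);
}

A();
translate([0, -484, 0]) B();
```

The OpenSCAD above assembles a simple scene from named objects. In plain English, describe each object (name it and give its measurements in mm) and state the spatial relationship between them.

A is a four-legged stool. The seat is 273×258 mm, 37 mm thick, top at z = 419 mm. It stands on four square legs, each 38×38 mm in cross-section, from z = 0 to the seat underside, each flush with a corner of the seat. Four stretchers, 38 mm wide and 22 mm tall, connect adjacent legs with their undersides at z = 311 mm, each running between the inner faces of the legs it joins and aligned with the legs' outer faces on the other axis.

B is an open bookshelf. Two side panels, each 33 mm thick, 314 mm deep and 815 mm tall, stand 871 mm apart (outside-to-outside). Between them sit 3 shelves, each 23 mm thick and 314 mm deep, spanning the full gap between the sides. The bottom shelf rests on the floor (its underside at z = 0) and the clear gap between one shelf's top and the next shelf's underside is 309 mm.

The bookshelf is on the floor beside the stool on its −y side.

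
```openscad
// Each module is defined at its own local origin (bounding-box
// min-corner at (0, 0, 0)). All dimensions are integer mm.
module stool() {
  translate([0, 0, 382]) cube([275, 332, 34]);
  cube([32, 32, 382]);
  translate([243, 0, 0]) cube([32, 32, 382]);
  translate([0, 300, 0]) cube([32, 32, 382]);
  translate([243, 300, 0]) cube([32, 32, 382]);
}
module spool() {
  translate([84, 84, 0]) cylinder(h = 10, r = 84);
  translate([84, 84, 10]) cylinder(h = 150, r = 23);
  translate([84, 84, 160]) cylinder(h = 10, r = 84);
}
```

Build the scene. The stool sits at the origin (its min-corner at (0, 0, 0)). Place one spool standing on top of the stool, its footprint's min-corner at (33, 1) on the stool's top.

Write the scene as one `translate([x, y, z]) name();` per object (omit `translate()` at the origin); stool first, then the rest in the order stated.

stool();
translate([33, 1, 416]) spool();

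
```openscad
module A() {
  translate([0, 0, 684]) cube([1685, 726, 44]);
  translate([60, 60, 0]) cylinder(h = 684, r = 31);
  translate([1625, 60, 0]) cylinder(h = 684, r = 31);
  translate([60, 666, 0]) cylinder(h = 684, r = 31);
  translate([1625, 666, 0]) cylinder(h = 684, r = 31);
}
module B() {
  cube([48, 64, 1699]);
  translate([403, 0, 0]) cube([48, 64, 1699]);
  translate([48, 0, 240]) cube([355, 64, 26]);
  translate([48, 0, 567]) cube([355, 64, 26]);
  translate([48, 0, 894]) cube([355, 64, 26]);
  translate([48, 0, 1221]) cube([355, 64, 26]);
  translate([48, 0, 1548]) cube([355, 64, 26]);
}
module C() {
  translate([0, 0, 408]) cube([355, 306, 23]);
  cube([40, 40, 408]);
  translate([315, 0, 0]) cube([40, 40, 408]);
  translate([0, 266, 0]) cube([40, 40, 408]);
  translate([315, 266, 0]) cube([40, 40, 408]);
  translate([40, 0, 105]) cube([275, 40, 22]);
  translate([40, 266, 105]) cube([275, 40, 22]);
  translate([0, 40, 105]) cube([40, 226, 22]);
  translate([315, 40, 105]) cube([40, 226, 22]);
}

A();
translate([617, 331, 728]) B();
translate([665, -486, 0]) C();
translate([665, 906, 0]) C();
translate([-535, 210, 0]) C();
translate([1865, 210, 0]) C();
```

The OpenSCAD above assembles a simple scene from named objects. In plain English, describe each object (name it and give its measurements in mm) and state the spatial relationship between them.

A is a table: top 1685 mm (x) × 726 mm (y), 44 mm thick, upper face at z = 728 mm, on four round legs of 62 mm diameter, each leg's bounding box inset 29 mm from the nearest pair of top edges, running from z = 0 to the bottom of the top.

B is a straight ladder. Two 48×64 mm vertical rails, 1699 mm tall, stand 451 mm apart (outside-to-outside) with their front faces coplanar on the −y side. 5 rungs, each 64 mm deep and 26 mm tall, span between the inner faces of the rails, front faces flush with the rails. The lowest rung's underside is at z = 240 mm and rungs are spaced 327 mm apart (underside to underside).

C is a four-legged stool. The seat is a 355×306×23 mm slab whose top surface is at z = 431 mm; four square legs, each 40×40 mm in cross-section, run from the floor (z = 0) to the underside of the seat, each flush with a corner of the seat. Four stretchers, 40 mm wide and 22 mm tall, connect adjacent legs with their undersides at z = 105 mm, each running between the inner faces of the legs it joins and aligned with the legs' outer faces on the other axis.

The ladder is on top of the table, centred. Four stools sit around the table at the −y, +y, −x, +x sides.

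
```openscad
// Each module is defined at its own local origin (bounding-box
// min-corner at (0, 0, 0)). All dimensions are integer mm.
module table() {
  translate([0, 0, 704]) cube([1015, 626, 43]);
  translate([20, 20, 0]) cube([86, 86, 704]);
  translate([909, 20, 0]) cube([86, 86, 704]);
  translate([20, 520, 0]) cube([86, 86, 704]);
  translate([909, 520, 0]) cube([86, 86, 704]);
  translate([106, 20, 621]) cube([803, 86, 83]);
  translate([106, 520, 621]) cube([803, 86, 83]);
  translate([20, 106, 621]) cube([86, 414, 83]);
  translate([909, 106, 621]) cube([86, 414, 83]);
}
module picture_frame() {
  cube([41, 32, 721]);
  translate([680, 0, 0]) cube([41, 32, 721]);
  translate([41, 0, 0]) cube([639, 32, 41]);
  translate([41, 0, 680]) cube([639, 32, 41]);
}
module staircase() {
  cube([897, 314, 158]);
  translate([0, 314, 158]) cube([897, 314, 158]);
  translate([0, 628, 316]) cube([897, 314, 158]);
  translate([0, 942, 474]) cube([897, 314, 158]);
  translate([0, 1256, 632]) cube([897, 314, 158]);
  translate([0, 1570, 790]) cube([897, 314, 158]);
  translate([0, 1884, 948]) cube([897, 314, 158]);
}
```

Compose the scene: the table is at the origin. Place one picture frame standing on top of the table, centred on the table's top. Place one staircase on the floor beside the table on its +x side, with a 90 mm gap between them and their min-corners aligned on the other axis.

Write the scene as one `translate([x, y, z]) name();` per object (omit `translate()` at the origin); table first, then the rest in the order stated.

table();
translate([147, 297, 747]) picture_frame();
translate([1105, 0, 0]) staircase();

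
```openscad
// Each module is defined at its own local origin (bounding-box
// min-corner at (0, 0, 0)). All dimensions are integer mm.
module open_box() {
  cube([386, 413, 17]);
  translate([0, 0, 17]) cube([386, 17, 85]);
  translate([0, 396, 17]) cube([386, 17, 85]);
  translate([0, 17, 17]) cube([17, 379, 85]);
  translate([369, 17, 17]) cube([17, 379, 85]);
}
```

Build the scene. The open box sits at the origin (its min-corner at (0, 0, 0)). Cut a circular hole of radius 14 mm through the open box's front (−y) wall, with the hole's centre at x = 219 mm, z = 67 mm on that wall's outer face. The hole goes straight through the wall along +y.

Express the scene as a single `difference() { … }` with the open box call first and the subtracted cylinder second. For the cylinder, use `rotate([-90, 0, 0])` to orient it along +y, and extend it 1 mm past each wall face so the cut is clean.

difference() {
  open_box();
  translate([219, -1, 67]) rotate([-90, 0, 0]) cylinder(h = 19, r = 14);
}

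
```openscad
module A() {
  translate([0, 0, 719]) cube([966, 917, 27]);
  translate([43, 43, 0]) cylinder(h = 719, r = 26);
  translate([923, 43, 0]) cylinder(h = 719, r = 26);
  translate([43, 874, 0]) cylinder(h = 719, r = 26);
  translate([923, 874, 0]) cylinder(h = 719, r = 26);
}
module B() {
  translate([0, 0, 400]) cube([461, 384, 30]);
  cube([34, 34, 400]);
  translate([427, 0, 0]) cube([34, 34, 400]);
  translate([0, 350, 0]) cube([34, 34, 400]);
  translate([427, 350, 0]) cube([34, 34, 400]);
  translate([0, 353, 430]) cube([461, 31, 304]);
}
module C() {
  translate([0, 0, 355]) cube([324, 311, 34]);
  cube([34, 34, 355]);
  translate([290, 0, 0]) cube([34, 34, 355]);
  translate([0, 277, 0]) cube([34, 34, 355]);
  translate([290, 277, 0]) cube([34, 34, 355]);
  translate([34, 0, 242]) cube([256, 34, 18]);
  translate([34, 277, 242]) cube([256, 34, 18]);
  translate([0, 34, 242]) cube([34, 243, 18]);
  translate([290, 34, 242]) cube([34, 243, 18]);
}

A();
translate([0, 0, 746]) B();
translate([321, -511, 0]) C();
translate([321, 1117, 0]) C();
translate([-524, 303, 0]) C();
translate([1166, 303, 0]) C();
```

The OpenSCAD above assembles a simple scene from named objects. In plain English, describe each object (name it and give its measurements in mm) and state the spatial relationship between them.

A is a table with a 966×917 mm rectangular top, 27 mm thick, top surface at z = 746 mm, supported by four round legs of 52 mm diameter, each leg's bounding box inset 17 mm from the nearest pair of top edges, running from the floor.

B is a chair. The seat is a 461×384×30 mm slab with its top at z = 430 mm, on four 34×34 mm corner legs (flush with the seat edges, standing on z = 0). A flat backrest 31 mm thick, 304 mm tall, spans the full seat width and rises from the seat top along its +y edge, rear face flush with the rear of the seat.

C is a four-legged stool. The seat is a 324×311×34 mm slab whose top surface is at z = 389 mm; four square legs, each 34×34 mm in cross-section, run from the floor (z = 0) to the underside of the seat, each flush with a corner of the seat. Four stretchers, 34 mm wide and 18 mm tall, connect adjacent legs with their undersides at z = 242 mm, each running between the inner faces of the legs it joins and aligned with the legs' outer faces on the other axis.

The chair is on top of the table. Four stools sit around the table at the −y, +y, −x, +x sides.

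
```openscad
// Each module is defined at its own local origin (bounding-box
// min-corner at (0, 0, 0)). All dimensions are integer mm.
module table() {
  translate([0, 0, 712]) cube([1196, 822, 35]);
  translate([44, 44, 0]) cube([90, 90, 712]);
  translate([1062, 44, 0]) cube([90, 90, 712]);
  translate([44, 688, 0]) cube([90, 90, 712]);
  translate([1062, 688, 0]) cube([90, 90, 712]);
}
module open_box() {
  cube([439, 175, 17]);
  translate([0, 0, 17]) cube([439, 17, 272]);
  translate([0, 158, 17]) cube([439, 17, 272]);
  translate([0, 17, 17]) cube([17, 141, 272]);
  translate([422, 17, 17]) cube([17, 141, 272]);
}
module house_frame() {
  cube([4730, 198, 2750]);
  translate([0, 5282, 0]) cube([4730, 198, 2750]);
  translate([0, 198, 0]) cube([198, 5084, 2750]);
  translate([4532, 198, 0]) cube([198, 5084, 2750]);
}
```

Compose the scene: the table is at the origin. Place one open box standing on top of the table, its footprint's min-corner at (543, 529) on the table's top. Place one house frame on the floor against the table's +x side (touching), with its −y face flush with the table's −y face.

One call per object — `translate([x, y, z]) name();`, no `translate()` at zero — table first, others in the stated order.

table();
translate([543, 529, 747]) open_box();
translate([1196, 0, 0]) house_frame();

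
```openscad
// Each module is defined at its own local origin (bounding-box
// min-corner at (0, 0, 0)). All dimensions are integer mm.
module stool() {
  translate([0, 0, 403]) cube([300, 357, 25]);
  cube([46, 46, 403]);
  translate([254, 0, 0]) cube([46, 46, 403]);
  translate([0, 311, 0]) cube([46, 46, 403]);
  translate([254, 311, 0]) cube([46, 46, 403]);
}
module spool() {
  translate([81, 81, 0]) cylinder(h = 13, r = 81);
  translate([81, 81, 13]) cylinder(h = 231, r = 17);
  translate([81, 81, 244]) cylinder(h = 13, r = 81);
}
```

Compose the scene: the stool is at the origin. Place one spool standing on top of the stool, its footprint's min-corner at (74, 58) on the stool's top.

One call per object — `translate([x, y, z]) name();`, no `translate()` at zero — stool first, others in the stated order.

stool();
translate([74, 58, 428]) spool();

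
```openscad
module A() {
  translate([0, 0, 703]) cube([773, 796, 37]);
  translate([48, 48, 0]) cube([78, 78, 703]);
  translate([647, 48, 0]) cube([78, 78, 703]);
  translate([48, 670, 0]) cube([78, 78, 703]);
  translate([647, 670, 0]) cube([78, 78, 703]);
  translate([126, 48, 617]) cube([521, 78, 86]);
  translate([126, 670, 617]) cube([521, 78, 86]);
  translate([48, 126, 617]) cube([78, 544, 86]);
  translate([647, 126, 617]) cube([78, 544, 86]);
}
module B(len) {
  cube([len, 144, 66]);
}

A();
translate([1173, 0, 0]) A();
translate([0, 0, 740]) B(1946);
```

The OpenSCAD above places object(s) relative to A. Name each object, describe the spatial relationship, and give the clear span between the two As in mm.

A is a table. B is a beam. A beam spans the tops of two tables. The clear span between the two tables is 400 mm.

Second table starts at x = 1173; first ends at x = 773; clear span = 1173 − 773 = 400 mm.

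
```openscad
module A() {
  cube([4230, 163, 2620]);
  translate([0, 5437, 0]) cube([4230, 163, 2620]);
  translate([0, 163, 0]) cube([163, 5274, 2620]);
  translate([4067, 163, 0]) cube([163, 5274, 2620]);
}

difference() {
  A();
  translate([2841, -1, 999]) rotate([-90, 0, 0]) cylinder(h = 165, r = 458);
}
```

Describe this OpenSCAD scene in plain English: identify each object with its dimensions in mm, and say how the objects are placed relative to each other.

A is the wall frame of a small rectangular building: four walls, each 2620 mm tall and 163 mm thick, enclosing a footprint 4230 mm (x) by 5600 mm (y) outside-to-outside, with no floor or roof. The front and back walls (the −y and +y sides) span the full width; the two side walls fit between them.

The house frame has a circular hole of radius 458 mm through its front wall, centred at (x = 2841, z = 999).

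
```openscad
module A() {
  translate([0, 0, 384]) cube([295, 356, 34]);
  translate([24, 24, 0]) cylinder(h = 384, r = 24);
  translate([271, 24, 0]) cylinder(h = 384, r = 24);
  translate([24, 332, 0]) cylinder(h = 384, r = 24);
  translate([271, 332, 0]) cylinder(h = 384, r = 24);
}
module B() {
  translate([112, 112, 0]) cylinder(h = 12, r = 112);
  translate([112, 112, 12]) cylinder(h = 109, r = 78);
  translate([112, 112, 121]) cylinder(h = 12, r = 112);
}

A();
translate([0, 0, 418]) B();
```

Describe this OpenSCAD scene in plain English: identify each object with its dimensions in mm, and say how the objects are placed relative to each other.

A is a four-legged stool. The seat is 295×356 mm, 34 mm thick, top at z = 418 mm. It stands on four round legs, each 48 mm in diameter, from z = 0 to the seat underside, each leg's axis is inset half a diameter from the nearest pair of seat edges (so the leg's bounding box is flush with the corner).

B is a spool: two coaxial disc flanges of radius 112 mm and thickness 12 mm, joined by a core cylinder of radius 78 mm and height 109 mm. The lower flange rests on z = 0 and the three cylinders share a vertical axis.

The spool is on top of the stool.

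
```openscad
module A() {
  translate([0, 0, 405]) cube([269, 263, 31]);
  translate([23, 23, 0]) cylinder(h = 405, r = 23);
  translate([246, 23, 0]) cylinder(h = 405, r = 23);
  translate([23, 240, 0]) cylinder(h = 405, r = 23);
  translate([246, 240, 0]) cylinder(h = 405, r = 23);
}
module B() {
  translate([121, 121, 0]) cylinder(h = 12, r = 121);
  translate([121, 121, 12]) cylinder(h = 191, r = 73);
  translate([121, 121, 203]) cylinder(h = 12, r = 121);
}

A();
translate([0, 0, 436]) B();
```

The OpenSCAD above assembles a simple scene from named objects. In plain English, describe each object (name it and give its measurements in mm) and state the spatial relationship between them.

A is a four-legged stool. The seat is a 269×263×31 mm slab whose top surface is at z = 436 mm; four round legs, each 46 mm in diameter, run from the floor (z = 0) to the underside of the seat, each leg's axis is inset half a diameter from the nearest pair of seat edges (so the leg's bounding box is flush with the corner).

B is a spool: two coaxial disc flanges of radius 121 mm and thickness 12 mm, joined by a core cylinder of radius 73 mm and height 191 mm. The lower flange rests on z = 0 and the three cylinders share a vertical axis.

The spool is on top of the stool.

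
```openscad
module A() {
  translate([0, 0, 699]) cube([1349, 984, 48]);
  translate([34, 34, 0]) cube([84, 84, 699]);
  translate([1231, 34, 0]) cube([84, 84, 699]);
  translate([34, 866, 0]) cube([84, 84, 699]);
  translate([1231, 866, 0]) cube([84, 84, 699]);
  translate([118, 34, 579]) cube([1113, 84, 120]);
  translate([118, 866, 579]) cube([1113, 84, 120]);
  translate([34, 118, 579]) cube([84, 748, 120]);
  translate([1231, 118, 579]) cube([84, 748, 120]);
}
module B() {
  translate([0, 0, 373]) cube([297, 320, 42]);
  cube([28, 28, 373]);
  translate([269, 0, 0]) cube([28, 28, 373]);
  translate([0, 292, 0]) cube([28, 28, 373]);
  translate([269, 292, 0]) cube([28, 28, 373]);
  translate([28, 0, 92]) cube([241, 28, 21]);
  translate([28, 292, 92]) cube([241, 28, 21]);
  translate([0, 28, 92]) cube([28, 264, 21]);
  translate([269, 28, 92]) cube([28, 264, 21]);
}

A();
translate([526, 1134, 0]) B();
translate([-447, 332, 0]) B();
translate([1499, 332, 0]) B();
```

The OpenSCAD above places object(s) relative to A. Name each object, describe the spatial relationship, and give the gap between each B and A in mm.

A is a table. B is a stool. Three stools sit around the table at the +y, −x, +x sides. The gap between each stool and the table is 150 mm.

Each stool's nearest face is 150 mm from the table's bounding box.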